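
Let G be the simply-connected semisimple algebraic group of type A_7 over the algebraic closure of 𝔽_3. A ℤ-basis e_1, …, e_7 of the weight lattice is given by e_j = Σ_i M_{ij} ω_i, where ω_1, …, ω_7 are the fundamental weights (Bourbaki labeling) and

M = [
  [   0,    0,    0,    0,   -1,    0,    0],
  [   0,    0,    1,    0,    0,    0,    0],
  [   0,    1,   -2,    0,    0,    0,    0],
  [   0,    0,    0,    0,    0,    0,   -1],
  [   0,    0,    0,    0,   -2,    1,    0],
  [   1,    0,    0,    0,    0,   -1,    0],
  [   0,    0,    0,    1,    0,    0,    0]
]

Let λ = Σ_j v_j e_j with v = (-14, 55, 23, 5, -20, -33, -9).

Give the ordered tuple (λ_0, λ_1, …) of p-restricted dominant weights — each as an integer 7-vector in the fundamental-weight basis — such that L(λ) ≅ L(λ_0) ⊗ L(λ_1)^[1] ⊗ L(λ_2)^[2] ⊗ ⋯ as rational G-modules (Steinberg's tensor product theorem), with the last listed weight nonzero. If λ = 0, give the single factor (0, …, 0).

In the fundamental-weight basis, λ has coordinates c = M·v (v = (-14, 55, 23, 5, -20, -33, -9)):
  c_1 = (0)·(-14) + (0)·(55) + (0)·(23) + (0)·(5) + (-1)·(-20) + (0)·(-33) + (0)·(-9) = 20
  c_2 = (0)·(-14) + (0)·(55) + (1)·(23) + (0)·(5) + (0)·(-20) + (0)·(-33) + (0)·(-9) = 23
  c_3 = (0)·(-14) + (1)·(55) + (-2)·(23) + (0)·(5) + (0)·(-20) + (0)·(-33) + (0)·(-9) = 9
  c_4 = (0)·(-14) + (0)·(55) + (0)·(23) + (0)·(5) + (0)·(-20) + (0)·(-33) + (-1)·(-9) = 9
  c_5 = (0)·(-14) + (0)·(55) + (0)·(23) + (0)·(5) + (-2)·(-20) + (1)·(-33) + (0)·(-9) = 7
  c_6 = (1)·(-14) + (0)·(55) + (0)·(23) + (0)·(5) + (0)·(-20) + (-1)·(-33) + (0)·(-9) = 19
  c_7 = (0)·(-14) + (0)·(55) + (0)·(23) + (1)·(5) + (0)·(-20) + (0)·(-33) + (0)·(-9) = 5
Base-3 expansion of each c_i:
  c_1 = 20 = 2·3^0 + 0·3^1 + 2·3^2
  c_2 = 23 = 2·3^0 + 1·3^1 + 2·3^2
  c_3 = 9 = 0·3^0 + 0·3^1 + 1·3^2
  c_4 = 9 = 0·3^0 + 0·3^1 + 1·3^2
  c_5 = 7 = 1·3^0 + 2·3^1
  c_6 = 19 = 1·3^0 + 0·3^1 + 2·3^2
  c_7 = 5 = 2·3^0 + 1·3^1
λ_0 = (2, 2, 0, 0, 1, 1, 2)
λ_1 = (0, 1, 0, 0, 2, 0, 1)
λ_2 = (2, 2, 1, 1, 0, 2, 0)

((2, 2, 0, 0, 1, 1, 2), (0, 1, 0, 0, 2, 0, 1), (2, 2, 1, 1, 0, 2, 0))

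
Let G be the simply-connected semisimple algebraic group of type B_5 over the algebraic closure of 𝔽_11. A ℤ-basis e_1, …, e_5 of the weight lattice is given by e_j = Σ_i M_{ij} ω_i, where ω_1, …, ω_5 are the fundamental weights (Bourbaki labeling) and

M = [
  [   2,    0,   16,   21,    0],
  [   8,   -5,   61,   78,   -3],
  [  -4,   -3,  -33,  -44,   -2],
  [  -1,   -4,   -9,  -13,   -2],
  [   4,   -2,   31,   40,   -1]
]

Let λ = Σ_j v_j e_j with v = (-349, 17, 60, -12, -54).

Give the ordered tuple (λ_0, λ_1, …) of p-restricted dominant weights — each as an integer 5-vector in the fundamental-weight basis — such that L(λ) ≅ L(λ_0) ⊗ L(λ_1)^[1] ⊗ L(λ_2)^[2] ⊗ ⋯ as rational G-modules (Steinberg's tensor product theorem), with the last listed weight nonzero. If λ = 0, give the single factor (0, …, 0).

Compute c_i = Σ_j M_{ij} v_j with v = (-349, 17, 60, -12, -54):
  c_1 = (2)·(-349) + (0)·(17) + (16)·(60) + (21)·(-12) + (0)·(-54) = 10
  c_2 = (8)·(-349) + (-5)·(17) + (61)·(60) + (78)·(-12) + (-3)·(-54) = 9
  c_3 = (-4)·(-349) + (-3)·(17) + (-33)·(60) + (-44)·(-12) + (-2)·(-54) = 1
  c_4 = (-1)·(-349) + (-4)·(17) + (-9)·(60) + (-13)·(-12) + (-2)·(-54) = 5
  c_5 = (4)·(-349) + (-2)·(17) + (31)·(60) + (40)·(-12) + (-1)·(-54) = 4
Expand coordinatewise in base 11:
  c_1 = 10 = 10·11^0
  c_2 = 9 = 9·11^0
  c_3 = 1 = 1·11^0
  c_4 = 5 = 5·11^0
  c_5 = 4 = 4·11^0
λ_0 = (10, 9, 1, 5, 4)

((10, 9, 1, 5, 4),)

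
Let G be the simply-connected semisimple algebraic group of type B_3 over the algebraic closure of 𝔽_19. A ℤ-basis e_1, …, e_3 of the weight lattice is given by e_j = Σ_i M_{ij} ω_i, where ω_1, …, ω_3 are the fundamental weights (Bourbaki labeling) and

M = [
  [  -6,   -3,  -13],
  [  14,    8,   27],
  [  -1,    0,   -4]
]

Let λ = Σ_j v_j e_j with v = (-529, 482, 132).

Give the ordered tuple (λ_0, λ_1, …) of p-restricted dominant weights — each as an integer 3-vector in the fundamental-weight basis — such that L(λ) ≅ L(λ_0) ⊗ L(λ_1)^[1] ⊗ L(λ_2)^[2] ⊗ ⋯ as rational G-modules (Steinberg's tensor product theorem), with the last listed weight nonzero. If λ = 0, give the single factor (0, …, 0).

((12, 14, 1),)

In the fundamental-weight basis, λ has coordinates c = M·v (v = (-529, 482, 132)):
  c_1 = (-6)·(-529) + (-3)·(482) + (-13)·(132) = 12
  c_2 = (14)·(-529) + 8·482 + 27·132 = 14
  c_3 = (-1)·(-529) + 0·482 + (-4)·(132) = 1
Base-19 expansion of each c_i:
  c_1 = 12 = 12·19^0
  c_2 = 14 = 14·19^0
  c_3 = 1 = 1·19^0
λ_0 = (12, 14, 1)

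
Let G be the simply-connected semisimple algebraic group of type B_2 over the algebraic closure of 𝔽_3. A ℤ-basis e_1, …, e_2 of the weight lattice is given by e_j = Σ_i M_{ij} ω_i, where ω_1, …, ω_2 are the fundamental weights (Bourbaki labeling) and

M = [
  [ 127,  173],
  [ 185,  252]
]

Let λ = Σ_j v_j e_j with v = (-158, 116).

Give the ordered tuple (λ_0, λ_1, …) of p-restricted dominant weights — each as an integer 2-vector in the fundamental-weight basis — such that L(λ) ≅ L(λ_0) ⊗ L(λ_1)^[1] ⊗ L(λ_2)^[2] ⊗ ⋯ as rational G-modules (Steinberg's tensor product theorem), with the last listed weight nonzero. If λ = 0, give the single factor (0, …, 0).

Compute c_i = Σ_j M_{ij} v_j with v = (-158, 116):
  c_1 = (127)·(-158) + 173·116 = 2
  c_2 = (185)·(-158) + 252·116 = 2
p = 3; digits c_i = Σ_j d_{ij}·3^j, 0 ≤ d_{ij} < 3:
  c_1 = 2 = 2·3^0
  c_2 = 2 = 2·3^0
Factor λ_0 = (2, 2)

((2, 2),)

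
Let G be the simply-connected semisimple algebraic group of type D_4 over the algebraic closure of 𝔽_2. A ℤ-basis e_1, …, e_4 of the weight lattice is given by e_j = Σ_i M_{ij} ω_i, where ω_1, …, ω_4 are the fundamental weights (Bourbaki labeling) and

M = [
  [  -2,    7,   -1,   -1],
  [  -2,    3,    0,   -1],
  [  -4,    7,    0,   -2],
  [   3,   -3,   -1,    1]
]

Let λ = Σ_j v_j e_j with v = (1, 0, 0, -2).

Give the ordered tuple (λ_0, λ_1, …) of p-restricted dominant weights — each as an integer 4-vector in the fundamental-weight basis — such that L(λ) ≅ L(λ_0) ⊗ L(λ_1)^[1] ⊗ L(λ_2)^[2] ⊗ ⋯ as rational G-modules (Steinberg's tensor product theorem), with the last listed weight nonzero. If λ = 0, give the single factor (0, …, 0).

((0, 0, 0, 1),)

Change of basis e → ω: c = M·v where v = (1, 0, 0, -2):
  c_1 = (-2)·(1) + (7)·(0) + (-1)·(0) + (-1)·(-2) = 0
  c_2 = (-2)·(1) + (3)·(0) + (0)·(0) + (-1)·(-2) = 0
  c_3 = (-4)·(1) + (7)·(0) + (0)·(0) + (-2)·(-2) = 0
  c_4 = (3)·(1) + (-3)·(0) + (-1)·(0) + (1)·(-2) = 1
Expand coordinatewise in base 2:
  c_1 = 0
  c_2 = 0
  c_3 = 0
  c_4 = 1 = 1·2^0
Factor λ_0 = (0, 0, 0, 1)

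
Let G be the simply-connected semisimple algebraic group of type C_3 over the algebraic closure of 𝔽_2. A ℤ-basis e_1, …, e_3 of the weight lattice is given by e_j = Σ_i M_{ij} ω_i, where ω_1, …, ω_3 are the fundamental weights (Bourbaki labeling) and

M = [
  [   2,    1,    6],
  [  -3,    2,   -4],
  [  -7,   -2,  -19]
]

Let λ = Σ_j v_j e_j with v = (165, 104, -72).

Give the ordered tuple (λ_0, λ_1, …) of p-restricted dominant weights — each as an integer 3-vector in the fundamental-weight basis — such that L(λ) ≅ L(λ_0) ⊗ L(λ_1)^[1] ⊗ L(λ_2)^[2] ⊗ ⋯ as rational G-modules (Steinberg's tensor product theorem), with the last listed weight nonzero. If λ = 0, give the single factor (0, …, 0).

Change of basis e → ω: c = M·v where v = (165, 104, -72):
  c_1 = (2)·(165) + (1)·(104) + (6)·(-72) = 2
  c_2 = (-3)·(165) + (2)·(104) + (-4)·(-72) = 1
  c_3 = (-7)·(165) + (-2)·(104) + (-19)·(-72) = 5
Expand coordinatewise in base 2:
  c_1 = 2 = 0·2^0 + 1·2^1
  c_2 = 1 = 1·2^0
  c_3 = 5 = 1·2^0 + 0·2^1 + 1·2^2
λ_0 = (0, 1, 1)
λ_1 = (1, 0, 0)
λ_2 = (0, 0, 1)

((0, 1, 1), (1, 0, 0), (0, 0, 1))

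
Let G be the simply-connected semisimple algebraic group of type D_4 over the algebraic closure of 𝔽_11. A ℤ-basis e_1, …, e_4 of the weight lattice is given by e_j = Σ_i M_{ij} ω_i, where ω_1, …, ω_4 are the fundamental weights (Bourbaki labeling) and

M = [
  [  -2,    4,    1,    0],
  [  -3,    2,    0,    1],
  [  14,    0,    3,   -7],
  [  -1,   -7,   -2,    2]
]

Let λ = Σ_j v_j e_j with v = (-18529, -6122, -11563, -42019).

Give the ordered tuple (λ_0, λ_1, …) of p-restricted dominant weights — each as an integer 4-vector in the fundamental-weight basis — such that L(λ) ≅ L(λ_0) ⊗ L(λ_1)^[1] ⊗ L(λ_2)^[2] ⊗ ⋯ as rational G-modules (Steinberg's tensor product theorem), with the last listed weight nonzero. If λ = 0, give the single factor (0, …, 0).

Compute c_i = Σ_j M_{ij} v_j with v = (-18529, -6122, -11563, -42019):
  c_1 = (-2)·(-18529) + (4)·(-6122) + (1)·(-11563) + (0)·(-42019) = 1007
  c_2 = (-3)·(-18529) + (2)·(-6122) + (0)·(-11563) + (1)·(-42019) = 1324
  c_3 = (14)·(-18529) + (0)·(-6122) + (3)·(-11563) + (-7)·(-42019) = 38
  c_4 = (-1)·(-18529) + (-7)·(-6122) + (-2)·(-11563) + (2)·(-42019) = 471
Writing each c_i in base p = 11:
  c_1 = 1007 = 6·11^0 + 3·11^1 + 8·11^2
  c_2 = 1324 = 4·11^0 + 10·11^1 + 10·11^2
  c_3 = 38 = 5·11^0 + 3·11^1
  c_4 = 471 = 9·11^0 + 9·11^1 + 3·11^2
p-restricted factor λ_0 = (6, 4, 5, 9)
p-restricted factor λ_1 = (3, 10, 3, 9)
p-restricted factor λ_2 = (8, 10, 0, 3)

((6, 4, 5, 9), (3, 10, 3, 9), (8, 10, 0, 3))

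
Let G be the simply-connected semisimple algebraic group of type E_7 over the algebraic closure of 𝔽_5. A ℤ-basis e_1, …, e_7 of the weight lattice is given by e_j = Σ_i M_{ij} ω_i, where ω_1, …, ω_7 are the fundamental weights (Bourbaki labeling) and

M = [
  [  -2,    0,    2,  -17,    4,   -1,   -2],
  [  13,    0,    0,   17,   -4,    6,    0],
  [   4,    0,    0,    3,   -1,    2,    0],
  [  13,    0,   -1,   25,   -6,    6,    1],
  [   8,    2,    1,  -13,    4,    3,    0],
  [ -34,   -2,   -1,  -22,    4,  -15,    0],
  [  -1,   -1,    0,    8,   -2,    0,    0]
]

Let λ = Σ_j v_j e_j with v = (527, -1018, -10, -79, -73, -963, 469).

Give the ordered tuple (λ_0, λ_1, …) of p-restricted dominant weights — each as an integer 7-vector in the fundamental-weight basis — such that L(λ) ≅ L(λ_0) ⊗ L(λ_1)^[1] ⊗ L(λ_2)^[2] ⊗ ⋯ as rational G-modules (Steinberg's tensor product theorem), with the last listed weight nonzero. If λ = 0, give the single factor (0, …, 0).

In the fundamental-weight basis, λ has coordinates c = M·v (v = (527, -1018, -10, -79, -73, -963, 469)):
  c_1 = (-2)·(527) + (0)·(-1018) + (2)·(-10) + (-17)·(-79) + (4)·(-73) + (-1)·(-963) + (-2)·(469) = 2
  c_2 = (13)·(527) + (0)·(-1018) + (0)·(-10) + (17)·(-79) + (-4)·(-73) + (6)·(-963) + (0)·(469) = 22
  c_3 = (4)·(527) + (0)·(-1018) + (0)·(-10) + (3)·(-79) + (-1)·(-73) + (2)·(-963) + (0)·(469) = 18
  c_4 = (13)·(527) + (0)·(-1018) + (-1)·(-10) + (25)·(-79) + (-6)·(-73) + (6)·(-963) + (1)·(469) = 15
  c_5 = (8)·(527) + (2)·(-1018) + (1)·(-10) + (-13)·(-79) + (4)·(-73) + (3)·(-963) + (0)·(469) = 16
  c_6 = (-34)·(527) + (-2)·(-1018) + (-1)·(-10) + (-22)·(-79) + (4)·(-73) + (-15)·(-963) + (0)·(469) = 19
  c_7 = (-1)·(527) + (-1)·(-1018) + (0)·(-10) + (8)·(-79) + (-2)·(-73) + (0)·(-963) + (0)·(469) = 5
Base-5 expansion of each c_i:
  c_1 = 2 = 2·5^0
  c_2 = 22 = 2·5^0 + 4·5^1
  c_3 = 18 = 3·5^0 + 3·5^1
  c_4 = 15 = 0·5^0 + 3·5^1
  c_5 = 16 = 1·5^0 + 3·5^1
  c_6 = 19 = 4·5^0 + 3·5^1
  c_7 = 5 = 0·5^0 + 1·5^1
p-restricted factor λ_0 = (2, 2, 3, 0, 1, 4, 0)
p-restricted factor λ_1 = (0, 4, 3, 3, 3, 3, 1)

((2, 2, 3, 0, 1, 4, 0), (0, 4, 3, 3, 3, 3, 1))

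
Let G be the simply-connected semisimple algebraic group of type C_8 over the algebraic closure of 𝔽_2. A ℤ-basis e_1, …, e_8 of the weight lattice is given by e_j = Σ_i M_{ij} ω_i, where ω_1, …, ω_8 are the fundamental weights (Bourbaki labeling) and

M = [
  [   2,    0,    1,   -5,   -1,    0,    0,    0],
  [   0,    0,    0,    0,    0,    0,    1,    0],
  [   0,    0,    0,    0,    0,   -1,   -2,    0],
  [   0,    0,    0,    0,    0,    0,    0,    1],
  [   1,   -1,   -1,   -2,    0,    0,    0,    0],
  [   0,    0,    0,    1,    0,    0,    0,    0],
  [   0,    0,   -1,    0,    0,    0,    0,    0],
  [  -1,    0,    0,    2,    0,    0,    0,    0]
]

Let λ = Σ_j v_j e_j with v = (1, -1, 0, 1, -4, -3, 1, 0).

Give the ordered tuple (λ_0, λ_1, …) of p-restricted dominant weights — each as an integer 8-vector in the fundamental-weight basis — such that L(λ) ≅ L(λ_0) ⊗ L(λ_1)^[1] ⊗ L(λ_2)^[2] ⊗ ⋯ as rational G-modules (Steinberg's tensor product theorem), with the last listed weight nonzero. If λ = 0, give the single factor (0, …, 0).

((1, 1, 1, 0, 0, 1, 0, 1),)

Change of basis e → ω: c = M·v where v = (1, -1, 0, 1, -4, -3, 1, 0):
  c_1 = (2)·(1) + (0)·(-1) + (1)·(0) + (-5)·(1) + (-1)·(-4) + (0)·(-3) + (0)·(1) + (0)·(0) = 1
  c_2 = (0)·(1) + (0)·(-1) + (0)·(0) + (0)·(1) + (0)·(-4) + (0)·(-3) + (1)·(1) + (0)·(0) = 1
  c_3 = (0)·(1) + (0)·(-1) + (0)·(0) + (0)·(1) + (0)·(-4) + (-1)·(-3) + (-2)·(1) + (0)·(0) = 1
  c_4 = (0)·(1) + (0)·(-1) + (0)·(0) + (0)·(1) + (0)·(-4) + (0)·(-3) + (0)·(1) + (1)·(0) = 0
  c_5 = (1)·(1) + (-1)·(-1) + (-1)·(0) + (-2)·(1) + (0)·(-4) + (0)·(-3) + (0)·(1) + (0)·(0) = 0
  c_6 = (0)·(1) + (0)·(-1) + (0)·(0) + (1)·(1) + (0)·(-4) + (0)·(-3) + (0)·(1) + (0)·(0) = 1
  c_7 = (0)·(1) + (0)·(-1) + (-1)·(0) + (0)·(1) + (0)·(-4) + (0)·(-3) + (0)·(1) + (0)·(0) = 0
  c_8 = (-1)·(1) + (0)·(-1) + (0)·(0) + (2)·(1) + (0)·(-4) + (0)·(-3) + (0)·(1) + (0)·(0) = 1
Base-2 expansion of each c_i:
  c_1 = 1 = 1·2^0
  c_2 = 1 = 1·2^0
  c_3 = 1 = 1·2^0
  c_4 = 0
  c_5 = 0
  c_6 = 1 = 1·2^0
  c_7 = 0
  c_8 = 1 = 1·2^0
λ_0 = (1, 1, 1, 0, 0, 1, 0, 1)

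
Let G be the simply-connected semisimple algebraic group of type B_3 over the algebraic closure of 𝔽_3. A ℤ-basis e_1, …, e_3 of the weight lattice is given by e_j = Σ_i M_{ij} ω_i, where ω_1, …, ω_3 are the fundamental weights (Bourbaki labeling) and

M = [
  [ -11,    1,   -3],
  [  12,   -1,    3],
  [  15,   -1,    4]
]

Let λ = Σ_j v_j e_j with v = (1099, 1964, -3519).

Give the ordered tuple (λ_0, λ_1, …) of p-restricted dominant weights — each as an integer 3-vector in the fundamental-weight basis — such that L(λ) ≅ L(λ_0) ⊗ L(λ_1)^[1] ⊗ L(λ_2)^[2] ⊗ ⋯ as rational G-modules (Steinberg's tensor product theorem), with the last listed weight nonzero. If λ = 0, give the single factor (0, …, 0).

((0, 1, 1), (0, 0, 1), (0, 2, 1), (1, 0, 1), (2, 2, 2), (1, 2, 1))

Converting to the ω-basis (c_i = row i of M dotted with v = (1099, 1964, -3519)):
  c_1 = (-11)·(1099) + (1)·(1964) + (-3)·(-3519) = 432
  c_2 = (12)·(1099) + (-1)·(1964) + (3)·(-3519) = 667
  c_3 = (15)·(1099) + (-1)·(1964) + (4)·(-3519) = 445
p = 3; digits c_i = Σ_j d_{ij}·3^j, 0 ≤ d_{ij} < 3:
  c_1 = 432 = 0·3^0 + 0·3^1 + 0·3^2 + 1·3^3 + 2·3^4 + 1·3^5
  c_2 = 667 = 1·3^0 + 0·3^1 + 2·3^2 + 0·3^3 + 2·3^4 + 2·3^5
  c_3 = 445 = 1·3^0 + 1·3^1 + 1·3^2 + 1·3^3 + 2·3^4 + 1·3^5
p-restricted factor λ_0 = (0, 1, 1)
p-restricted factor λ_1 = (0, 0, 1)
p-restricted factor λ_2 = (0, 2, 1)
p-restricted factor λ_3 = (1, 0, 1)
p-restricted factor λ_4 = (2, 2, 2)
p-restricted factor λ_5 = (1, 2, 1)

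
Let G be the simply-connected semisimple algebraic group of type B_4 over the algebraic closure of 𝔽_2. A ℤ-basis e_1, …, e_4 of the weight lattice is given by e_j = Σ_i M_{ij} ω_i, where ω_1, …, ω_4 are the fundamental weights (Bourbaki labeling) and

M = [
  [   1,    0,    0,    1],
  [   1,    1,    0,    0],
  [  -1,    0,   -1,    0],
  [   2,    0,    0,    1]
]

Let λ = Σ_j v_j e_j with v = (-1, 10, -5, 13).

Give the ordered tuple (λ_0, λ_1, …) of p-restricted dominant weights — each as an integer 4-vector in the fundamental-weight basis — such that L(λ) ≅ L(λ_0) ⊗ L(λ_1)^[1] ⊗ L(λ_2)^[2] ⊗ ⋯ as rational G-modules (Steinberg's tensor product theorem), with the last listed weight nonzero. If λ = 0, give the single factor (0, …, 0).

Converting to the ω-basis (c_i = row i of M dotted with v = (-1, 10, -5, 13)):
  c_1 = 1*-1 + 0*10 + 0*-5 + 1*13 = 12
  c_2 = 1*-1 + 1*10 + 0*-5 + 0*13 = 9
  c_3 = -1*-1 + 0*10 + -1*-5 + 0*13 = 6
  c_4 = 2*-1 + 0*10 + 0*-5 + 1*13 = 11
Writing each c_i in base p = 2:
  c_1 = 12 = 0·2^0 + 0·2^1 + 1·2^2 + 1·2^3
  c_2 = 9 = 1·2^0 + 0·2^1 + 0·2^2 + 1·2^3
  c_3 = 6 = 0·2^0 + 1·2^1 + 1·2^2
  c_4 = 11 = 1·2^0 + 1·2^1 + 0·2^2 + 1·2^3
Factor λ_0 = (0, 1, 0, 1)
Factor λ_1 = (0, 0, 1, 1)
Factor λ_2 = (1, 0, 1, 0)
Factor λ_3 = (1, 1, 0, 1)

((0, 1, 0, 1), (0, 0, 1, 1), (1, 0, 1, 0), (1, 1, 0, 1))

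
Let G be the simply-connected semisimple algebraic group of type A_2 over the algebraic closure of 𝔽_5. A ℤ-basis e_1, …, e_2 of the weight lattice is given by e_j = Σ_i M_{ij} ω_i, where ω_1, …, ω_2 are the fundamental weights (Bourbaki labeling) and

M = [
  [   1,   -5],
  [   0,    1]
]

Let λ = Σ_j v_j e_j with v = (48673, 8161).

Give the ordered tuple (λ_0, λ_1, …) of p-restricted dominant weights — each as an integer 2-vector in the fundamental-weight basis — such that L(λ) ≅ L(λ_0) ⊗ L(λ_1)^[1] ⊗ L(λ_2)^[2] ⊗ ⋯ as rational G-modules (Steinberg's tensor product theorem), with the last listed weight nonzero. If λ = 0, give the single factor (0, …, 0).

((3, 1), (3, 2), (4, 1), (2, 0), (2, 3), (2, 2))

ω-coordinates c = M·v, v = (48673, 8161):
  c_1 = 1·48673 + (-5)·(8161) = 7868
  c_2 = 0·48673 + 1·8161 = 8161
Base-5 expansion of each c_i:
  c_1 = 7868 = 3·5^0 + 3·5^1 + 4·5^2 + 2·5^3 + 2·5^4 + 2·5^5
  c_2 = 8161 = 1·5^0 + 2·5^1 + 1·5^2 + 0·5^3 + 3·5^4 + 2·5^5
Factor λ_0 = (3, 1)
Factor λ_1 = (3, 2)
Factor λ_2 = (4, 1)
Factor λ_3 = (2, 0)
Factor λ_4 = (2, 3)
Factor λ_5 = (2, 2)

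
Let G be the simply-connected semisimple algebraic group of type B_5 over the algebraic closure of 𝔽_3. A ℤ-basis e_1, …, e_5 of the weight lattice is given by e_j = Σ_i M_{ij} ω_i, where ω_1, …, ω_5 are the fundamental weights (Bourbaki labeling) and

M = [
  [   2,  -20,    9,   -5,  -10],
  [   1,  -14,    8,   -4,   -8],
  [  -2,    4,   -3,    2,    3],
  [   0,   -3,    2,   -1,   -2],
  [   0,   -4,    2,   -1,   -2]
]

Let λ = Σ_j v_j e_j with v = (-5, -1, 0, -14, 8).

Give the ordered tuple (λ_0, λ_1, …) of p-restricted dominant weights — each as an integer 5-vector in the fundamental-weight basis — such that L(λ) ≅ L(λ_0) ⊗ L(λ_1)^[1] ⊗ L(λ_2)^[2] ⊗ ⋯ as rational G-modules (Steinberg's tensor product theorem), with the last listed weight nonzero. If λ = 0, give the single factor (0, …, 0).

((0, 1, 2, 1, 2),)

Compute c_i = Σ_j M_{ij} v_j with v = (-5, -1, 0, -14, 8):
  c_1 = (2)·(-5) + (-20)·(-1) + (9)·(0) + (-5)·(-14) + (-10)·(8) = 0
  c_2 = (1)·(-5) + (-14)·(-1) + (8)·(0) + (-4)·(-14) + (-8)·(8) = 1
  c_3 = (-2)·(-5) + (4)·(-1) + (-3)·(0) + (2)·(-14) + (3)·(8) = 2
  c_4 = (0)·(-5) + (-3)·(-1) + (2)·(0) + (-1)·(-14) + (-2)·(8) = 1
  c_5 = (0)·(-5) + (-4)·(-1) + (2)·(0) + (-1)·(-14) + (-2)·(8) = 2
Expand coordinatewise in base 3:
  c_1 = 0
  c_2 = 1 = 1·3^0
  c_3 = 2 = 2·3^0
  c_4 = 1 = 1·3^0
  c_5 = 2 = 2·3^0
λ_0 = (0, 1, 2, 1, 2)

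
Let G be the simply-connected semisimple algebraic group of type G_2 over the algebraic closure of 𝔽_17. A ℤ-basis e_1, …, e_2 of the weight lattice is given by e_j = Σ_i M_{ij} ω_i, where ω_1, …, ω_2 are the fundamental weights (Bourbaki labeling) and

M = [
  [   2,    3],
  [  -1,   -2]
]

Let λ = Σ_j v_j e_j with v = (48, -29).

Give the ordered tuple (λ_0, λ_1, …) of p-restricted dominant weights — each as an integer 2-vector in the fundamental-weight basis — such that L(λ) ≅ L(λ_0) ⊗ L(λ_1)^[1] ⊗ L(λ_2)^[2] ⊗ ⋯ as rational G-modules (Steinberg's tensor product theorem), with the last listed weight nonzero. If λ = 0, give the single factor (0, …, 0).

((9, 10),)

Change of basis e → ω: c = M·v where v = (48, -29):
  c_1 = 2*48 + 3*-29 = 9
  c_2 = -1*48 + -2*-29 = 10
Expand coordinatewise in base 17:
  c_1 = 9 = 9·17^0
  c_2 = 10 = 10·17^0
λ_0 = (9, 10)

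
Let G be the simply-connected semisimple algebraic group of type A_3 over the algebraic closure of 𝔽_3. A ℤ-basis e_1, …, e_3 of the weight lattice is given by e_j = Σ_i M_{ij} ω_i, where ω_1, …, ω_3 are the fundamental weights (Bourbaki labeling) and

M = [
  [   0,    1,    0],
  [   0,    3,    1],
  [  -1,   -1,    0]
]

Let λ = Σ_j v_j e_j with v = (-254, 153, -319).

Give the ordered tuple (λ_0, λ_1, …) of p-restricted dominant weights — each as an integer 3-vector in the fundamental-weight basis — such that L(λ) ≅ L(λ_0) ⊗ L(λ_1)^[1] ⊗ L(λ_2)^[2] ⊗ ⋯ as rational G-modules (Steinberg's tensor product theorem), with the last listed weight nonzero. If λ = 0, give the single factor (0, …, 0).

Compute c_i = Σ_j M_{ij} v_j with v = (-254, 153, -319):
  c_1 = (0)·(-254) + (1)·(153) + (0)·(-319) = 153
  c_2 = (0)·(-254) + (3)·(153) + (1)·(-319) = 140
  c_3 = (-1)·(-254) + (-1)·(153) + (0)·(-319) = 101
Expand coordinatewise in base 3:
  c_1 = 153 = 0·3^0 + 0·3^1 + 2·3^2 + 2·3^3 + 1·3^4
  c_2 = 140 = 2·3^0 + 1·3^1 + 0·3^2 + 2·3^3 + 1·3^4
  c_3 = 101 = 2·3^0 + 0·3^1 + 2·3^2 + 0·3^3 + 1·3^4
Factor λ_0 = (0, 2, 2)
Factor λ_1 = (0, 1, 0)
Factor λ_2 = (2, 0, 2)
Factor λ_3 = (2, 2, 0)
Factor λ_4 = (1, 1, 1)

((0, 2, 2), (0, 1, 0), (2, 0, 2), (2, 2, 0), (1, 1, 1))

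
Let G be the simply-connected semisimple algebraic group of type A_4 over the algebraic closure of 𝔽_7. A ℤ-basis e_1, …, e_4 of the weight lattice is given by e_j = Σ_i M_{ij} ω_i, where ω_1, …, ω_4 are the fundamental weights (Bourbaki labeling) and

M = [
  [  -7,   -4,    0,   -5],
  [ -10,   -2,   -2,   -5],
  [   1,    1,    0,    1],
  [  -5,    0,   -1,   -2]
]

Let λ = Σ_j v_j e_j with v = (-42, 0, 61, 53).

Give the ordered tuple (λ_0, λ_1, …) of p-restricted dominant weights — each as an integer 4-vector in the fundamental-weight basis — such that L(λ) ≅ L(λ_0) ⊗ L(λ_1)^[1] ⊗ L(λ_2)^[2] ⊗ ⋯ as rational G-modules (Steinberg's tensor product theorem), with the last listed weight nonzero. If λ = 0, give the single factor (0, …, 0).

Change of basis e → ω: c = M·v where v = (-42, 0, 61, 53):
  c_1 = -7*-42 + -4*0 + 0*61 + -5*53 = 29
  c_2 = -10*-42 + -2*0 + -2*61 + -5*53 = 33
  c_3 = 1*-42 + 1*0 + 0*61 + 1*53 = 11
  c_4 = -5*-42 + 0*0 + -1*61 + -2*53 = 43
Expand coordinatewise in base 7:
  c_1 = 29 = 1·7^0 + 4·7^1
  c_2 = 33 = 5·7^0 + 4·7^1
  c_3 = 11 = 4·7^0 + 1·7^1
  c_4 = 43 = 1·7^0 + 6·7^1
p-restricted factor λ_0 = (1, 5, 4, 1)
p-restricted factor λ_1 = (4, 4, 1, 6)

((1, 5, 4, 1), (4, 4, 1, 6))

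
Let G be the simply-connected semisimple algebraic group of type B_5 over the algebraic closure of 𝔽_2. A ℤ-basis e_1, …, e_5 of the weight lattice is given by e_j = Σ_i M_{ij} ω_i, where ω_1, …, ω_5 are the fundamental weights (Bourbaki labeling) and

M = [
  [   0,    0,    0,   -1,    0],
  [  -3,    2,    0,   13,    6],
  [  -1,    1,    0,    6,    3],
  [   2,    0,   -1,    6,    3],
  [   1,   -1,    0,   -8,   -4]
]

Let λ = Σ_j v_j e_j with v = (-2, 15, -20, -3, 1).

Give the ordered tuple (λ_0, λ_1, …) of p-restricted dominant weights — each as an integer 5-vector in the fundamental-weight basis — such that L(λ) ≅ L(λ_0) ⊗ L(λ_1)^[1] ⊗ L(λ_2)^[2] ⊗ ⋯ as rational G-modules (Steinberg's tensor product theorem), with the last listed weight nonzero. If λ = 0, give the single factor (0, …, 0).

((1, 1, 0, 1, 1), (1, 1, 1, 0, 1))

In the fundamental-weight basis, λ has coordinates c = M·v (v = (-2, 15, -20, -3, 1)):
  c_1 = (0)·(-2) + 0·15 + (0)·(-20) + (-1)·(-3) + 0·1 = 3
  c_2 = (-3)·(-2) + 2·15 + (0)·(-20) + (13)·(-3) + 6·1 = 3
  c_3 = (-1)·(-2) + 1·15 + (0)·(-20) + (6)·(-3) + 3·1 = 2
  c_4 = (2)·(-2) + 0·15 + (-1)·(-20) + (6)·(-3) + 3·1 = 1
  c_5 = (1)·(-2) + (-1)·(15) + (0)·(-20) + (-8)·(-3) + (-4)·(1) = 3
Base-2 expansion of each c_i:
  c_1 = 3 = 1·2^0 + 1·2^1
  c_2 = 3 = 1·2^0 + 1·2^1
  c_3 = 2 = 0·2^0 + 1·2^1
  c_4 = 1 = 1·2^0
  c_5 = 3 = 1·2^0 + 1·2^1
p-restricted factor λ_0 = (1, 1, 0, 1, 1)
p-restricted factor λ_1 = (1, 1, 1, 0, 1)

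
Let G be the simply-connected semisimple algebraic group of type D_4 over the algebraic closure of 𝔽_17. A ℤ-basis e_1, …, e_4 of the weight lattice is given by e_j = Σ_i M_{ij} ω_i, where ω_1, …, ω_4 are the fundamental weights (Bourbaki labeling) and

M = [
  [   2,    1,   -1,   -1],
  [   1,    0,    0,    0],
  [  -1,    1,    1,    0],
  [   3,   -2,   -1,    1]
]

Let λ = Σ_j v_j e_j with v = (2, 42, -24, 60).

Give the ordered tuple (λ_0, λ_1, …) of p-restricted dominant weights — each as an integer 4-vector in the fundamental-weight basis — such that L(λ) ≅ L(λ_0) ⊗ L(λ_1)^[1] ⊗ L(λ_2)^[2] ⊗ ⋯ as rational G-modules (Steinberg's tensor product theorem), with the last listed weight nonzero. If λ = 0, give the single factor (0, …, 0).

((10, 2, 16, 6),)

Compute c_i = Σ_j M_{ij} v_j with v = (2, 42, -24, 60):
  c_1 = 2*2 + 1*42 + -1*-24 + -1*60 = 10
  c_2 = 1*2 + 0*42 + 0*-24 + 0*60 = 2
  c_3 = -1*2 + 1*42 + 1*-24 + 0*60 = 16
  c_4 = 3*2 + -2*42 + -1*-24 + 1*60 = 6
Base-17 expansion of each c_i:
  c_1 = 10 = 10·17^0
  c_2 = 2 = 2·17^0
  c_3 = 16 = 16·17^0
  c_4 = 6 = 6·17^0
Factor λ_0 = (10, 2, 16, 6)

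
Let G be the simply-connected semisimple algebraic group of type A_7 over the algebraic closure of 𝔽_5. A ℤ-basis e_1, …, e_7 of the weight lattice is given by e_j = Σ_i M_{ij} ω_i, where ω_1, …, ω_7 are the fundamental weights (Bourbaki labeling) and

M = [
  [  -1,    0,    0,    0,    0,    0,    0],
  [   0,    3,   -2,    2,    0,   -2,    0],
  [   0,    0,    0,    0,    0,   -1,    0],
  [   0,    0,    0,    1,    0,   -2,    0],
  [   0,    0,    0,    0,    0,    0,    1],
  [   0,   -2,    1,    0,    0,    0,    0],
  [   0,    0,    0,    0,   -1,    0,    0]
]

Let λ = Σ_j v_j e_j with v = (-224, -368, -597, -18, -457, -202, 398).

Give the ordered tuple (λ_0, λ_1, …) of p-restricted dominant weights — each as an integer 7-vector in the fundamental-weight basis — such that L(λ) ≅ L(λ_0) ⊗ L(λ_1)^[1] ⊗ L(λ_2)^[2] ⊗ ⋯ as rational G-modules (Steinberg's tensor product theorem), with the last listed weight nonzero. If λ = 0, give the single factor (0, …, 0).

((4, 3, 2, 1, 3, 4, 2), (4, 1, 0, 2, 4, 2, 1), (3, 3, 3, 0, 0, 0, 3), (1, 3, 1, 3, 3, 1, 3))

Converting to the ω-basis (c_i = row i of M dotted with v = (-224, -368, -597, -18, -457, -202, 398)):
  c_1 = (-1)·(-224) + (0)·(-368) + (0)·(-597) + (0)·(-18) + (0)·(-457) + (0)·(-202) + (0)·(398) = 224
  c_2 = (0)·(-224) + (3)·(-368) + (-2)·(-597) + (2)·(-18) + (0)·(-457) + (-2)·(-202) + (0)·(398) = 458
  c_3 = (0)·(-224) + (0)·(-368) + (0)·(-597) + (0)·(-18) + (0)·(-457) + (-1)·(-202) + (0)·(398) = 202
  c_4 = (0)·(-224) + (0)·(-368) + (0)·(-597) + (1)·(-18) + (0)·(-457) + (-2)·(-202) + (0)·(398) = 386
  c_5 = (0)·(-224) + (0)·(-368) + (0)·(-597) + (0)·(-18) + (0)·(-457) + (0)·(-202) + (1)·(398) = 398
  c_6 = (0)·(-224) + (-2)·(-368) + (1)·(-597) + (0)·(-18) + (0)·(-457) + (0)·(-202) + (0)·(398) = 139
  c_7 = (0)·(-224) + (0)·(-368) + (0)·(-597) + (0)·(-18) + (-1)·(-457) + (0)·(-202) + (0)·(398) = 457
Writing each c_i in base p = 5:
  c_1 = 224 = 4·5^0 + 4·5^1 + 3·5^2 + 1·5^3
  c_2 = 458 = 3·5^0 + 1·5^1 + 3·5^2 + 3·5^3
  c_3 = 202 = 2·5^0 + 0·5^1 + 3·5^2 + 1·5^3
  c_4 = 386 = 1·5^0 + 2·5^1 + 0·5^2 + 3·5^3
  c_5 = 398 = 3·5^0 + 4·5^1 + 0·5^2 + 3·5^3
  c_6 = 139 = 4·5^0 + 2·5^1 + 0·5^2 + 1·5^3
  c_7 = 457 = 2·5^0 + 1·5^1 + 3·5^2 + 3·5^3
Factor λ_0 = (4, 3, 2, 1, 3, 4, 2)
Factor λ_1 = (4, 1, 0, 2, 4, 2, 1)
Factor λ_2 = (3, 3, 3, 0, 0, 0, 3)
Factor λ_3 = (1, 3, 1, 3, 3, 1, 3)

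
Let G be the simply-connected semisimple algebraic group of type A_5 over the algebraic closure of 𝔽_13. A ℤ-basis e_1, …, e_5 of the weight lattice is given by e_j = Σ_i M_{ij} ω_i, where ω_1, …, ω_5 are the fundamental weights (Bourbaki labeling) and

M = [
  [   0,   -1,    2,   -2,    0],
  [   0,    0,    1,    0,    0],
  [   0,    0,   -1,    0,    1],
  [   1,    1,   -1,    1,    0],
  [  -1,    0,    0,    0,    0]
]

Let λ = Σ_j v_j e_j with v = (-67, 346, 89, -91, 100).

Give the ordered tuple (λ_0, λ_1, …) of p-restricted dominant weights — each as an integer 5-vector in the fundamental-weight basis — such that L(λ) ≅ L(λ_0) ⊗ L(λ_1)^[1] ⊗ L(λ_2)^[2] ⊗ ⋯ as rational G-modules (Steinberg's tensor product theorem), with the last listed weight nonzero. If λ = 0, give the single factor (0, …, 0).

((1, 11, 11, 8, 2), (1, 6, 0, 7, 5))

ω-coordinates c = M·v, v = (-67, 346, 89, -91, 100):
  c_1 = 0*-67 + -1*346 + 2*89 + -2*-91 + 0*100 = 14
  c_2 = 0*-67 + 0*346 + 1*89 + 0*-91 + 0*100 = 89
  c_3 = 0*-67 + 0*346 + -1*89 + 0*-91 + 1*100 = 11
  c_4 = 1*-67 + 1*346 + -1*89 + 1*-91 + 0*100 = 99
  c_5 = -1*-67 + 0*346 + 0*89 + 0*-91 + 0*100 = 67
Base-13 expansion of each c_i:
  c_1 = 14 = 1·13^0 + 1·13^1
  c_2 = 89 = 11·13^0 + 6·13^1
  c_3 = 11 = 11·13^0
  c_4 = 99 = 8·13^0 + 7·13^1
  c_5 = 67 = 2·13^0 + 5·13^1
Factor λ_0 = (1, 11, 11, 8, 2)
Factor λ_1 = (1, 6, 0, 7, 5)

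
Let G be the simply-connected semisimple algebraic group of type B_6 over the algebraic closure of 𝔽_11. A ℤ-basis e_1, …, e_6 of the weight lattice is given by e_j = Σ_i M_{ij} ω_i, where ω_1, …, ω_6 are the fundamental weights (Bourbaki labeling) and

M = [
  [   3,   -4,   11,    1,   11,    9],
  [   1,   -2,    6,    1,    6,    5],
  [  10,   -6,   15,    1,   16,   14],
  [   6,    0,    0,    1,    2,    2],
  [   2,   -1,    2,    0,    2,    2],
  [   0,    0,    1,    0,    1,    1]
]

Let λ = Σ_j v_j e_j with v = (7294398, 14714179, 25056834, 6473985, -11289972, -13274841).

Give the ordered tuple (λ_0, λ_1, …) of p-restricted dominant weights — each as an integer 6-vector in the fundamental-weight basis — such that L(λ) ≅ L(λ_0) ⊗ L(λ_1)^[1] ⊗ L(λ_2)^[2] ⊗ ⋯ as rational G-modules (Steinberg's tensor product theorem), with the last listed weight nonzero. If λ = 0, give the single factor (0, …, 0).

In the fundamental-weight basis, λ has coordinates c = M·v (v = (7294398, 14714179, 25056834, 6473985, -11289972, -13274841)):
  c_1 = 3·7294398 + (-4)·(14714179) + 11·25056834 + 1·6473985 + (11)·(-11289972) + (9)·(-13274841) = 1462376
  c_2 = 1·7294398 + (-2)·(14714179) + 6·25056834 + 1·6473985 + (6)·(-11289972) + (5)·(-13274841) = 566992
  c_3 = 10·7294398 + (-6)·(14714179) + 15·25056834 + 1·6473985 + (16)·(-11289972) + (14)·(-13274841) = 498075
  c_4 = 6·7294398 + 0·14714179 + 0·25056834 + 1·6473985 + (2)·(-11289972) + (2)·(-13274841) = 1110747
  c_5 = 2·7294398 + (-1)·(14714179) + 2·25056834 + 0·6473985 + (2)·(-11289972) + (2)·(-13274841) = 858659
  c_6 = 0·7294398 + 0·14714179 + 1·25056834 + 0·6473985 + (1)·(-11289972) + (1)·(-13274841) = 492021
p = 11; digits c_i = Σ_j d_{ij}·11^j, 0 ≤ d_{ij} < 11:
  c_1 = 1462376 = 3·11^0 + 8·11^1 + 7·11^2 + 9·11^3 + 0·11^4 + 9·11^5
  c_2 = 566992 = 8·11^0 + 9·11^1 + 10·11^2 + 7·11^3 + 5·11^4 + 3·11^5
  c_3 = 498075 = 6·11^0 + 3·11^1 + 2·11^2 + 0·11^3 + 1·11^4 + 3·11^5
  c_4 = 1110747 = 0·11^0 + 8·11^1 + 5·11^2 + 9·11^3 + 9·11^4 + 6·11^5
  c_5 = 858659 = 10·11^0 + 3·11^1 + 1·11^2 + 7·11^3 + 3·11^4 + 5·11^5
  c_6 = 492021 = 2·11^0 + 3·11^1 + 7·11^2 + 6·11^3 + 0·11^4 + 3·11^5
λ_0 = (3, 8, 6, 0, 10, 2)
λ_1 = (8, 9, 3, 8, 3, 3)
λ_2 = (7, 10, 2, 5, 1, 7)
λ_3 = (9, 7, 0, 9, 7, 6)
λ_4 = (0, 5, 1, 9, 3, 0)
λ_5 = (9, 3, 3, 6, 5, 3)

((3, 8, 6, 0, 10, 2), (8, 9, 3, 8, 3, 3), (7, 10, 2, 5, 1, 7), (9, 7, 0, 9, 7, 6), (0, 5, 1, 9, 3, 0), (9, 3, 3, 6, 5, 3))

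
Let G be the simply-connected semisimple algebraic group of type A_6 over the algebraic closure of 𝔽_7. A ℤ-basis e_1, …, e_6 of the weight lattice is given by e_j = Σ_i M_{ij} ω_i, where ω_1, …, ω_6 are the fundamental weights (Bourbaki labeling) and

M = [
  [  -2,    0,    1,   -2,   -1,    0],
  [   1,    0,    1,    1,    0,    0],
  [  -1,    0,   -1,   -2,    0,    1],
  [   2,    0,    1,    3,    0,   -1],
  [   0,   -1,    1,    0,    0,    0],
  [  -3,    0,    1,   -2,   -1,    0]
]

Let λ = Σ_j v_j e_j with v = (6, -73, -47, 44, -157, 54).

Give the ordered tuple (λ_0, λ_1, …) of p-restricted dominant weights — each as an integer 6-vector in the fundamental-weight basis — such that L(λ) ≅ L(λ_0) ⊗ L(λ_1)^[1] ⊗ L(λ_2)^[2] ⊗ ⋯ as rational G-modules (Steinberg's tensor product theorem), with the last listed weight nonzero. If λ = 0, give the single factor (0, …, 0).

Converting to the ω-basis (c_i = row i of M dotted with v = (6, -73, -47, 44, -157, 54)):
  c_1 = -2*6 + 0*-73 + 1*-47 + -2*44 + -1*-157 + 0*54 = 10
  c_2 = 1*6 + 0*-73 + 1*-47 + 1*44 + 0*-157 + 0*54 = 3
  c_3 = -1*6 + 0*-73 + -1*-47 + -2*44 + 0*-157 + 1*54 = 7
  c_4 = 2*6 + 0*-73 + 1*-47 + 3*44 + 0*-157 + -1*54 = 43
  c_5 = 0*6 + -1*-73 + 1*-47 + 0*44 + 0*-157 + 0*54 = 26
  c_6 = -3*6 + 0*-73 + 1*-47 + -2*44 + -1*-157 + 0*54 = 4
Writing each c_i in base p = 7:
  c_1 = 10 = 3·7^0 + 1·7^1
  c_2 = 3 = 3·7^0
  c_3 = 7 = 0·7^0 + 1·7^1
  c_4 = 43 = 1·7^0 + 6·7^1
  c_5 = 26 = 5·7^0 + 3·7^1
  c_6 = 4 = 4·7^0
Factor λ_0 = (3, 3, 0, 1, 5, 4)
Factor λ_1 = (1, 0, 1, 6, 3, 0)

((3, 3, 0, 1, 5, 4), (1, 0, 1, 6, 3, 0))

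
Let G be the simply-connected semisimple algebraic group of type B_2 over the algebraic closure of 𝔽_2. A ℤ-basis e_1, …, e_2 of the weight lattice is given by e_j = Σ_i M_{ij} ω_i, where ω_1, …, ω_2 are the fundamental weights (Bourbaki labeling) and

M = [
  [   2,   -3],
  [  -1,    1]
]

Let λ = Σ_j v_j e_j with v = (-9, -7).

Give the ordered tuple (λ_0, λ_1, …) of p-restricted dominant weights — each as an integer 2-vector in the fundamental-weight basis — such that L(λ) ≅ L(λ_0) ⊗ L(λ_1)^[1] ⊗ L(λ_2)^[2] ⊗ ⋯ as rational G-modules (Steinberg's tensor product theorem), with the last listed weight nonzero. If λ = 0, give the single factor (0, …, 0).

((1, 0), (1, 1))

In the fundamental-weight basis, λ has coordinates c = M·v (v = (-9, -7)):
  c_1 = (2)·(-9) + (-3)·(-7) = 3
  c_2 = (-1)·(-9) + (1)·(-7) = 2
p = 2; digits c_i = Σ_j d_{ij}·2^j, 0 ≤ d_{ij} < 2:
  c_1 = 3 = 1·2^0 + 1·2^1
  c_2 = 2 = 0·2^0 + 1·2^1
Factor λ_0 = (1, 0)
Factor λ_1 = (1, 1)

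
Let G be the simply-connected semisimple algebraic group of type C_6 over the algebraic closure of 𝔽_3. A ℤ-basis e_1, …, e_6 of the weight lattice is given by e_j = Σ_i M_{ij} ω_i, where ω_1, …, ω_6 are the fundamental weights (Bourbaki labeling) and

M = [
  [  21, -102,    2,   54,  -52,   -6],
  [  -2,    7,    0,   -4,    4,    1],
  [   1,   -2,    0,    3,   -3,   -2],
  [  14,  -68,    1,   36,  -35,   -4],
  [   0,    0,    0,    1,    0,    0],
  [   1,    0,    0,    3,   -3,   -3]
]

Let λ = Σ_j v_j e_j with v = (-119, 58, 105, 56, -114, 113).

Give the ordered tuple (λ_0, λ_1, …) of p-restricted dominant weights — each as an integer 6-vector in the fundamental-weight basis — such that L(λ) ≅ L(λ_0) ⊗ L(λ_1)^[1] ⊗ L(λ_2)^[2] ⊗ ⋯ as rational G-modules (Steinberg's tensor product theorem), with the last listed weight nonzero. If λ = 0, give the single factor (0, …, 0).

ω-coordinates c = M·v, v = (-119, 58, 105, 56, -114, 113):
  c_1 = 21*-119 + -102*58 + 2*105 + 54*56 + -52*-114 + -6*113 = 69
  c_2 = -2*-119 + 7*58 + 0*105 + -4*56 + 4*-114 + 1*113 = 77
  c_3 = 1*-119 + -2*58 + 0*105 + 3*56 + -3*-114 + -2*113 = 49
  c_4 = 14*-119 + -68*58 + 1*105 + 36*56 + -35*-114 + -4*113 = 49
  c_5 = 0*-119 + 0*58 + 0*105 + 1*56 + 0*-114 + 0*113 = 56
  c_6 = 1*-119 + 0*58 + 0*105 + 3*56 + -3*-114 + -3*113 = 52
Base-3 expansion of each c_i:
  c_1 = 69 = 0·3^0 + 2·3^1 + 1·3^2 + 2·3^3
  c_2 = 77 = 2·3^0 + 1·3^1 + 2·3^2 + 2·3^3
  c_3 = 49 = 1·3^0 + 1·3^1 + 2·3^2 + 1·3^3
  c_4 = 49 = 1·3^0 + 1·3^1 + 2·3^2 + 1·3^3
  c_5 = 56 = 2·3^0 + 0·3^1 + 0·3^2 + 2·3^3
  c_6 = 52 = 1·3^0 + 2·3^1 + 2·3^2 + 1·3^3
Factor λ_0 = (0, 2, 1, 1, 2, 1)
Factor λ_1 = (2, 1, 1, 1, 0, 2)
Factor λ_2 = (1, 2, 2, 2, 0, 2)
Factor λ_3 = (2, 2, 1, 1, 2, 1)

((0, 2, 1, 1, 2, 1), (2, 1, 1, 1, 0, 2), (1, 2, 2, 2, 0, 2), (2, 2, 1, 1, 2, 1))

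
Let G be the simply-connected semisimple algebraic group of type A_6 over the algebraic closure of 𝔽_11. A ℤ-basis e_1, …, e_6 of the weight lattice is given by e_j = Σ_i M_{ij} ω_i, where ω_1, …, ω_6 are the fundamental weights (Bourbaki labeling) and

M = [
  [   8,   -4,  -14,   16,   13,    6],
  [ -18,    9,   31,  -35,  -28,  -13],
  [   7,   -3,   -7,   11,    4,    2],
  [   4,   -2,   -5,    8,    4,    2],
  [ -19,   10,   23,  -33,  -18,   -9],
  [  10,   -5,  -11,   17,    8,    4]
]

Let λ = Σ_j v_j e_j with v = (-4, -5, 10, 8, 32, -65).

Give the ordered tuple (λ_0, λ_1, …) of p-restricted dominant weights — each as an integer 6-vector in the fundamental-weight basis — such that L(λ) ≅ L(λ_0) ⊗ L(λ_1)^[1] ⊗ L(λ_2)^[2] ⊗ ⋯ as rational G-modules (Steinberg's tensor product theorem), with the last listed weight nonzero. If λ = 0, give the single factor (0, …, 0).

In the fundamental-weight basis, λ has coordinates c = M·v (v = (-4, -5, 10, 8, 32, -65)):
  c_1 = (8)·(-4) + (-4)·(-5) + (-14)·(10) + 16·8 + 13·32 + (6)·(-65) = 2
  c_2 = (-18)·(-4) + (9)·(-5) + 31·10 + (-35)·(8) + (-28)·(32) + (-13)·(-65) = 6
  c_3 = (7)·(-4) + (-3)·(-5) + (-7)·(10) + 11·8 + 4·32 + (2)·(-65) = 3
  c_4 = (4)·(-4) + (-2)·(-5) + (-5)·(10) + 8·8 + 4·32 + (2)·(-65) = 6
  c_5 = (-19)·(-4) + (10)·(-5) + 23·10 + (-33)·(8) + (-18)·(32) + (-9)·(-65) = 1
  c_6 = (10)·(-4) + (-5)·(-5) + (-11)·(10) + 17·8 + 8·32 + (4)·(-65) = 7
Base-11 expansion of each c_i:
  c_1 = 2 = 2·11^0
  c_2 = 6 = 6·11^0
  c_3 = 3 = 3·11^0
  c_4 = 6 = 6·11^0
  c_5 = 1 = 1·11^0
  c_6 = 7 = 7·11^0
Factor λ_0 = (2, 6, 3, 6, 1, 7)

((2, 6, 3, 6, 1, 7),)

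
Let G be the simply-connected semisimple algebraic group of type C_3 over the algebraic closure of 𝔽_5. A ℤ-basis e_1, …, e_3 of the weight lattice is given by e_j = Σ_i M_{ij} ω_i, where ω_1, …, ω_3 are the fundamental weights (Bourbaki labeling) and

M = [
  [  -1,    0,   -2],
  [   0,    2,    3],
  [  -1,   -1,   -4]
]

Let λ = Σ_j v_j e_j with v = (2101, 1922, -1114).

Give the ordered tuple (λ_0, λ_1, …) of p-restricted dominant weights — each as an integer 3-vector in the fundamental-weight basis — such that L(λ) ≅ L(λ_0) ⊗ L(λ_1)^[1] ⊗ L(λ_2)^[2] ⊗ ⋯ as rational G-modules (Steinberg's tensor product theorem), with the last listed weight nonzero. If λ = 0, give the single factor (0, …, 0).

((2, 2, 3), (0, 0, 1), (0, 0, 2), (1, 4, 3))

In the fundamental-weight basis, λ has coordinates c = M·v (v = (2101, 1922, -1114)):
  c_1 = (-1)·(2101) + (0)·(1922) + (-2)·(-1114) = 127
  c_2 = (0)·(2101) + (2)·(1922) + (3)·(-1114) = 502
  c_3 = (-1)·(2101) + (-1)·(1922) + (-4)·(-1114) = 433
Base-5 expansion of each c_i:
  c_1 = 127 = 2·5^0 + 0·5^1 + 0·5^2 + 1·5^3
  c_2 = 502 = 2·5^0 + 0·5^1 + 0·5^2 + 4·5^3
  c_3 = 433 = 3·5^0 + 1·5^1 + 2·5^2 + 3·5^3
p-restricted factor λ_0 = (2, 2, 3)
p-restricted factor λ_1 = (0, 0, 1)
p-restricted factor λ_2 = (0, 0, 2)
p-restricted factor λ_3 = (1, 4, 3)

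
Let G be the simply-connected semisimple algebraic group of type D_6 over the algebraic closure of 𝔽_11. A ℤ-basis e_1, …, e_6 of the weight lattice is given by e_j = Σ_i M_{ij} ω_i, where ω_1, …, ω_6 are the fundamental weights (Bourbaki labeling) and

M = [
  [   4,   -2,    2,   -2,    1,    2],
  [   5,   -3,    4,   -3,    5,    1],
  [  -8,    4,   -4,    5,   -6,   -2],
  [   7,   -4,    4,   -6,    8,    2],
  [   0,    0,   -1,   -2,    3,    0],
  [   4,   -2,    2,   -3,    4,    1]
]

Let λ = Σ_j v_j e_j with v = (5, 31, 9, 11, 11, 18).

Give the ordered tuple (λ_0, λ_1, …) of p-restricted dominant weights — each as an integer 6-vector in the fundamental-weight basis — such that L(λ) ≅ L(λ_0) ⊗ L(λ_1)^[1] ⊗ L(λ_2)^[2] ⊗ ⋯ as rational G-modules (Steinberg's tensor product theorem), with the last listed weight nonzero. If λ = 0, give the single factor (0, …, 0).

((1, 8, 1, 5, 2, 5),)

Compute c_i = Σ_j M_{ij} v_j with v = (5, 31, 9, 11, 11, 18):
  c_1 = (4)·(5) + (-2)·(31) + (2)·(9) + (-2)·(11) + (1)·(11) + (2)·(18) = 1
  c_2 = (5)·(5) + (-3)·(31) + (4)·(9) + (-3)·(11) + (5)·(11) + (1)·(18) = 8
  c_3 = (-8)·(5) + (4)·(31) + (-4)·(9) + (5)·(11) + (-6)·(11) + (-2)·(18) = 1
  c_4 = (7)·(5) + (-4)·(31) + (4)·(9) + (-6)·(11) + (8)·(11) + (2)·(18) = 5
  c_5 = (0)·(5) + (0)·(31) + (-1)·(9) + (-2)·(11) + (3)·(11) + (0)·(18) = 2
  c_6 = (4)·(5) + (-2)·(31) + (2)·(9) + (-3)·(11) + (4)·(11) + (1)·(18) = 5
Base-11 expansion of each c_i:
  c_1 = 1 = 1·11^0
  c_2 = 8 = 8·11^0
  c_3 = 1 = 1·11^0
  c_4 = 5 = 5·11^0
  c_5 = 2 = 2·11^0
  c_6 = 5 = 5·11^0
λ_0 = (1, 8, 1, 5, 2, 5)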